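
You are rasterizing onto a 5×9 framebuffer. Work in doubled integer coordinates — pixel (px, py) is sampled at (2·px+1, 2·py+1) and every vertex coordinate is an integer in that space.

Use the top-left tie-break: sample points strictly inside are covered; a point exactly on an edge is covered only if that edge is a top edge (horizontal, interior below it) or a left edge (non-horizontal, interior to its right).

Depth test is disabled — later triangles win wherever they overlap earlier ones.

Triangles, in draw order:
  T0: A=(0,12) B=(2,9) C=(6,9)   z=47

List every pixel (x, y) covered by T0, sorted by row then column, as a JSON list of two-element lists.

T0:
  2·area = 12
  edge (0, 12)→(2, 9): d=(2,-3) top-left  bias=+0
  edge (2, 9)→(6, 9): d=(4,0) top-left  bias=+0
  edge (6, 9)→(0, 12): d=(-6,3) right/bottom  bias=-1
    (0,4)@(1, 9): e=[-3,0,15] → .  [on edge]
    (1,4)@(3, 9): e=[3,0,9] → X  [on edge]
    (2,4)@(5, 9): e=[9,0,3] → X  [on edge]
    (3,4)@(7, 9): e=[15,0,-3] → .  [on edge]
    (4,4)@(9, 9): e=[21,0,-9] → .  [on edge]
    (0,5)@(1, 11): e=[1,8,3] → X
    (1,5)@(3, 11): e=[7,8,-3] → .
    (2,5)@(5, 11): e=[13,8,-9] → .
    (0,6)@(1, 13): e=[5,16,-9] → .
  covered (3 px):
    . . . . .
    . . . . .
    . . . . .
    . . . . .
    . X X . .
    X . . . .
    . . . . .
    . . . . .
    . . . . .

Final: [[1,4],[2,4],[0,5]]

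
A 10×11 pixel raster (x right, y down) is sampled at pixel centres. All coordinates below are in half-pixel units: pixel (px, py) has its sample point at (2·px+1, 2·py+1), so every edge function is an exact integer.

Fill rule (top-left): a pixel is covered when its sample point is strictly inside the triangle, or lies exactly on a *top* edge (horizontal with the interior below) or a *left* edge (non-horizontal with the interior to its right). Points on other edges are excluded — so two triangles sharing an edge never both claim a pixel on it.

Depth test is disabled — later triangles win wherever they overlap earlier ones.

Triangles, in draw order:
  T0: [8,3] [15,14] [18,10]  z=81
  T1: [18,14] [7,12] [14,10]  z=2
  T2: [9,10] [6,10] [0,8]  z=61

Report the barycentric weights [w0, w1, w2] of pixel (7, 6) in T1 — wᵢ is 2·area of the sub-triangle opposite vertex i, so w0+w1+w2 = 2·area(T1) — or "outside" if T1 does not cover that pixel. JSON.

T0:
  2·area = 61  (B↔C swapped to make it positive)
  edge (8, 3)→(18, 10): d=(10,7) right/bottom  bias=-1
  edge (18, 10)→(15, 14): d=(-3,4) right/bottom  bias=-1
  edge (15, 14)→(8, 3): d=(-7,-11) top-left  bias=+0
    (5,3)@(11, 7): e=[19,37,5] → X
    (6,3)@(13, 7): e=[5,29,27] → X
    (7,3)@(15, 7): e=[-9,21,49] → .
    (5,4)@(11, 9): e=[39,31,-9] → .
    (6,4)@(13, 9): e=[25,23,13] → X
    (7,4)@(15, 9): e=[11,15,35] → X
    (8,4)@(17, 9): e=[-3,7,57] → .
    (6,5)@(13, 11): e=[45,17,-1] → .
    (7,5)@(15, 11): e=[31,9,21] → X
    (8,5)@(17, 11): e=[17,1,43] → X
    (9,5)@(19, 11): e=[3,-7,65] → .
    (7,6)@(15, 13): e=[51,3,7] → X
  covered (7 px):
    . . . . . . . . . .
    . . . . . . . . . .
    . . . . . . . . . .
    . . . . . X X . . .
    . . . . . . X X . .
    . . . . . . . X X .
    . . . . . . . X . .
    . . . . . . . . . .
    . . . . . . . . . .
    . . . . . . . . . .
    . . . . . . . . . .
T1:
  2·area = 36
  edge (18, 14)→(7, 12): d=(-11,-2) top-left  bias=+0
  edge (7, 12)→(14, 10): d=(7,-2) top-left  bias=+0
  edge (14, 10)→(18, 14): d=(4,4) right/bottom  bias=-1
    (2,0)@(5, 1): e=[117,-81,0] → .  [on edge]
    (3,1)@(7, 3): e=[99,-63,0] → .  [on edge]
    (4,2)@(9, 5): e=[81,-45,0] → .  [on edge]
    (5,3)@(11, 7): e=[63,-27,0] → .  [on edge]
    (6,4)@(13, 9): e=[45,-9,0] → .  [on edge]
    (5,5)@(11, 11): e=[19,1,16] → X
    (6,5)@(13, 11): e=[23,5,8] → X
    (7,5)@(15, 11): e=[27,9,0] → .  [on edge]
    (5,6)@(11, 13): e=[-3,15,24] → .
    (6,6)@(13, 13): e=[1,19,16] → X
    (7,6)@(15, 13): e=[5,23,8] → X
    (8,6)@(17, 13): e=[9,27,0] → .  [on edge]
    (9,7)@(19, 15): e=[-9,45,0] → .  [on edge]
  covered (4 px):
    . . . . . . . . . .
    . . . . . . . . . .
    . . . . . . . . . .
    . . . . . . . . . .
    . . . . . . . . . .
    . . . . . X X . . .
    . . . . . . X X . .
    . . . . . . . . . .
    . . . . . . . . . .
    . . . . . . . . . .
    . . . . . . . . . .
T2:
  2·area = 6
  edge (9, 10)→(6, 10): d=(-3,0) right/bottom  bias=-1
  edge (6, 10)→(0, 8): d=(-6,-2) top-left  bias=+0
  edge (0, 8)→(9, 10): d=(9,2) right/bottom  bias=-1
    (1,4)@(3, 9): e=[3,0,3] → X  [on edge]
    (2,4)@(5, 9): e=[3,4,-1] → .
    (1,5)@(3, 11): e=[-3,-12,21] → .
    (4,5)@(9, 11): e=[-3,0,9] → .  [on edge]
    (7,6)@(15, 13): e=[-9,0,15] → .  [on edge]
  covered (1 px):
    . . . . . . . . . .
    . . . . . . . . . .
    . . . . . . . . . .
    . . . . . . . . . .
    . X . . . . . . . .
    . . . . . . . . . .
    . . . . . . . . . .
    . . . . . . . . . .
    . . . . . . . . . .
    . . . . . . . . . .
    . . . . . . . . . .

Final: [23,8,5]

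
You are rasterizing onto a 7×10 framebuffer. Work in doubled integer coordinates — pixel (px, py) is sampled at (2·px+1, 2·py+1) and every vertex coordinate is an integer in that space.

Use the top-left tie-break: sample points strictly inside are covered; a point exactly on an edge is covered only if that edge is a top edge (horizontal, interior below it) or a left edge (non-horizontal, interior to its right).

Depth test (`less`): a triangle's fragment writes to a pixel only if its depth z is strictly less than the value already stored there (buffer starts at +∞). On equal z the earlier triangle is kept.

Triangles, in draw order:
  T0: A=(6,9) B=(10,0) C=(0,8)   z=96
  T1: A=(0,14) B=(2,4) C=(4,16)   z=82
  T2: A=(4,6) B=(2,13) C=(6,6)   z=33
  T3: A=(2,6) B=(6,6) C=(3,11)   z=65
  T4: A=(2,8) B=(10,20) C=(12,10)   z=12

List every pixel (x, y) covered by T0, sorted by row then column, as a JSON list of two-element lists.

T0:
  2·area = 58  (B↔C swapped to make it positive)
  edge (6, 9)→(0, 8): d=(-6,-1) top-left  bias=+0
  edge (0, 8)→(10, 0): d=(10,-8) top-left  bias=+0
  edge (10, 0)→(6, 9): d=(-4,9) right/bottom  bias=-1
    (4,0)@(9, 1): e=[51,2,5] → X
    (5,0)@(11, 1): e=[53,18,-13] → .
    (3,1)@(7, 3): e=[37,6,15] → X
    (4,1)@(9, 3): e=[39,22,-3] → .
    (2,2)@(5, 5): e=[23,10,25] → X
    (4,2)@(9, 5): e=[27,42,-11] → .
    (1,3)@(3, 7): e=[9,14,35] → X
    (3,3)@(7, 7): e=[13,46,-1] → .
    (1,4)@(3, 9): e=[-3,34,27] → .
    (2,4)@(5, 9): e=[-1,50,9] → .
  covered (6 px):
    . . . . X . .
    . . . X . . .
    . . X X . . .
    . X X . . . .
    . . . . . . .
    . . . . . . .
    . . . . . . .
    . . . . . . .
    . . . . . . .
    . . . . . . .
T1:
  2·area = 44
  edge (0, 14)→(2, 4): d=(2,-10) top-left  bias=+0
  edge (2, 4)→(4, 16): d=(2,12) right/bottom  bias=-1
  edge (4, 16)→(0, 14): d=(-4,-2) top-left  bias=+0
    (0,4)@(1, 9): e=[0,22,22] → X  [on edge]
    (1,4)@(3, 9): e=[20,-2,26] → .
    (0,5)@(1, 11): e=[4,26,14] → X
    (1,5)@(3, 11): e=[24,2,18] → X
    (2,5)@(5, 11): e=[44,-22,22] → .
    (0,6)@(1, 13): e=[8,30,6] → X
    (2,6)@(5, 13): e=[48,-18,14] → .
    (0,7)@(1, 15): e=[12,34,-2] → .
    (1,7)@(3, 15): e=[32,10,2] → X
    (2,7)@(5, 15): e=[52,-14,6] → .
    (1,8)@(3, 17): e=[36,14,-6] → .
  covered (6 px):
    . . . . . . .
    . . . . . . .
    . . . . . . .
    . . . . . . .
    X . . . . . .
    X X . . . . .
    X X . . . . .
    . X . . . . .
    . . . . . . .
    . . . . . . .
T2:
  2·area = 14  (B↔C swapped to make it positive)
  edge (4, 6)→(6, 6): d=(2,0) top-left  bias=+0
  edge (6, 6)→(2, 13): d=(-4,7) right/bottom  bias=-1
  edge (2, 13)→(4, 6): d=(2,-7) top-left  bias=+0
    (2,3)@(5, 7): e=[2,3,9] → X
    (3,3)@(7, 7): e=[2,-11,23] → .
    (2,4)@(5, 9): e=[6,-5,13] → .
    (1,5)@(3, 11): e=[10,1,3] → X
    (2,5)@(5, 11): e=[10,-13,17] → .
    (1,6)@(3, 13): e=[14,-7,7] → .
  covered (2 px):
    . . . . . . .
    . . . . . . .
    . . . . . . .
    . . X . . . .
    . . . . . . .
    . X . . . . .
    . . . . . . .
    . . . . . . .
    . . . . . . .
    . . . . . . .
T3:
  2·area = 20
  edge (2, 6)→(6, 6): d=(4,0) top-left  bias=+0
  edge (6, 6)→(3, 11): d=(-3,5) right/bottom  bias=-1
  edge (3, 11)→(2, 6): d=(-1,-5) top-left  bias=+0
    (0,0)@(1, 1): e=[-20,40,0] → .  [on edge]
    (4,0)@(9, 1): e=[-20,0,40] → .  [on edge]
    (1,3)@(3, 7): e=[4,12,4] → X
    (2,3)@(5, 7): e=[4,2,14] → X
    (3,3)@(7, 7): e=[4,-8,24] → .
    (1,4)@(3, 9): e=[12,6,2] → X
    (2,4)@(5, 9): e=[12,-4,12] → .
    (1,5)@(3, 11): e=[20,0,0] → .  [on edge]
  covered (3 px):
    . . . . . . .
    . . . . . . .
    . . . . . . .
    . X X . . . .
    . X . . . . .
    . . . . . . .
    . . . . . . .
    . . . . . . .
    . . . . . . .
    . . . . . . .
T4:
  2·area = 104  (B↔C swapped to make it positive)
  edge (2, 8)→(12, 10): d=(10,2) right/bottom  bias=-1
  edge (12, 10)→(10, 20): d=(-2,10) right/bottom  bias=-1
  edge (10, 20)→(2, 8): d=(-8,-12) top-left  bias=+0
    (6,2)@(13, 5): e=[-52,0,156] → .  [on edge]
    (1,4)@(3, 9): e=[8,92,4] → X
    (2,4)@(5, 9): e=[4,72,28] → X
    (3,4)@(7, 9): e=[0,52,52] → .  [on edge]
    (1,5)@(3, 11): e=[28,88,-12] → .
    (2,5)@(5, 11): e=[24,68,12] → X
    (3,5)@(7, 11): e=[20,48,36] → X
    (4,5)@(9, 11): e=[16,28,60] → X
    (5,5)@(11, 11): e=[12,8,84] → X
    (6,5)@(13, 11): e=[8,-12,108] → .
    (2,6)@(5, 13): e=[44,64,-4] → .
    (3,6)@(7, 13): e=[40,44,20] → X
    (5,7)@(11, 15): e=[52,0,52] → .  [on edge]
  covered (12 px):
    . . . . . . .
    . . . . . . .
    . . . . . . .
    . . . . . . .
    . X X . . . .
    . . X X X X .
    . . . X X X .
    . . . X X . .
    . . . . X . .
    . . . . . . .

Final: [[4,0],[3,1],[2,2],[3,2],[1,3],[2,3]]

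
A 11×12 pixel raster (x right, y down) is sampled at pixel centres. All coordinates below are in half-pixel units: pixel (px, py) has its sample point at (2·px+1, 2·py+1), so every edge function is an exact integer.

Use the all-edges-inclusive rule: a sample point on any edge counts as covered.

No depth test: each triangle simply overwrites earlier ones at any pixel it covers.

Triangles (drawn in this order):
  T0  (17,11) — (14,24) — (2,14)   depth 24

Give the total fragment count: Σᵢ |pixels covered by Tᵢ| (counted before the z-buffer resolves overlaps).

T0:
  2·area = 186
  edge (17, 11)→(14, 24): d=(-3,13) inclusive
  edge (14, 24)→(2, 14): d=(-12,-10) inclusive
  edge (2, 14)→(17, 11): d=(15,-3) inclusive
    (8,5)@(17, 11): e=[0,186,0] → X  [on edge]
    (9,5)@(19, 11): e=[-26,206,6] → .
    (3,6)@(7, 13): e=[124,62,0] → X  [on edge]
    (4,6)@(9, 13): e=[98,82,6] → X
    (5,6)@(11, 13): e=[72,102,12] → X
    (6,6)@(13, 13): e=[46,122,18] → X
    (7,6)@(15, 13): e=[20,142,24] → X
    (8,6)@(17, 13): e=[-6,162,30] → .
    (2,7)@(5, 15): e=[144,18,24] → X
    (8,7)@(17, 15): e=[-12,138,60] → .
    (2,8)@(5, 17): e=[138,-6,54] → .
    (3,8)@(7, 17): e=[112,14,60] → X
  covered (24 px):
    . . . . . . . . . . .
    . . . . . . . . . . .
    . . . . . . . . . . .
    . . . . . . . . . . .
    . . . . . . . . . . .
    . . . . . . . . X . .
    . . . X X X X X . . .
    . . X X X X X X . . .
    . . . X X X X X . . .
    . . . . X X X X . . .
    . . . . . X X . . . .
    . . . . . . X . . . .

Final: 24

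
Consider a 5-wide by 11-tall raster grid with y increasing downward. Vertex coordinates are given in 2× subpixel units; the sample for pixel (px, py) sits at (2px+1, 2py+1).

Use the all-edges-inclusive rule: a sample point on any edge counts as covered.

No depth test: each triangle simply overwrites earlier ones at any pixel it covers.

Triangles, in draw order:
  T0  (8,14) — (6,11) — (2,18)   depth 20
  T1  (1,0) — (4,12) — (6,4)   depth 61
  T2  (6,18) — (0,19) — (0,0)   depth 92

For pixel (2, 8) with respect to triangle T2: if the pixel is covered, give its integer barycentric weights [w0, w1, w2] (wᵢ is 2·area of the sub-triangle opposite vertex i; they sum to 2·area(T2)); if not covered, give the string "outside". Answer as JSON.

T0:
  2·area = 26  (B↔C swapped to make it positive)
  edge (8, 14)→(2, 18): d=(-6,4) inclusive
  edge (2, 18)→(6, 11): d=(4,-7) inclusive
  edge (6, 11)→(8, 14): d=(2,3) inclusive
    (2,6)@(5, 13): e=[18,1,7] → X
    (3,6)@(7, 13): e=[10,15,1] → X
    (4,6)@(9, 13): e=[2,29,-5] → .
    (2,7)@(5, 15): e=[6,9,11] → X
    (3,7)@(7, 15): e=[-2,23,5] → .
    (1,8)@(3, 17): e=[2,3,21] → X
    (2,8)@(5, 17): e=[-6,17,15] → .
    (1,9)@(3, 19): e=[-10,11,25] → .
  covered (4 px):
    . . . . .
    . . . . .
    . . . . .
    . . . . .
    . . . . .
    . . . . .
    . . X X .
    . . X . .
    . X . . .
    . . . . .
    . . . . .
T1:
  2·area = 48  (B↔C swapped to make it positive)
  edge (1, 0)→(6, 4): d=(5,4) inclusive
  edge (6, 4)→(4, 12): d=(-2,8) inclusive
  edge (4, 12)→(1, 0): d=(-3,-12) inclusive
    (1,1)@(3, 3): e=[7,26,15] → X
    (2,1)@(5, 3): e=[-1,10,39] → .
    (1,2)@(3, 5): e=[17,22,9] → X
    (2,2)@(5, 5): e=[9,6,33] → X
    (3,2)@(7, 5): e=[1,-10,57] → .
    (1,3)@(3, 7): e=[27,18,3] → X
    (3,3)@(7, 7): e=[11,-14,51] → .
    (1,4)@(3, 9): e=[37,14,-3] → .
    (2,4)@(5, 9): e=[29,-2,21] → .
  covered (5 px):
    . . . . .
    . X . . .
    . X X . .
    . X X . .
    . . . . .
    . . . . .
    . . . . .
    . . . . .
    . . . . .
    . . . . .
    . . . . .
T2:
  2·area = 114
  edge (6, 18)→(0, 19): d=(-6,1) inclusive
  edge (0, 19)→(0, 0): d=(0,-19) inclusive
  edge (0, 0)→(6, 18): d=(6,18) inclusive
    (0,1)@(1, 3): e=[95,19,0] → X  [on edge]
    (1,1)@(3, 3): e=[93,57,-36] → .
    (0,2)@(1, 5): e=[83,19,12] → X
    (1,2)@(3, 5): e=[81,57,-24] → .
    (0,3)@(1, 7): e=[71,19,24] → X
    (1,3)@(3, 7): e=[69,57,-12] → .
    (0,4)@(1, 9): e=[59,19,36] → X
    (1,4)@(3, 9): e=[57,57,0] → X  [on edge]
    (2,4)@(5, 9): e=[55,95,-36] → .
    (0,5)@(1, 11): e=[47,19,48] → X
    (2,5)@(5, 11): e=[43,95,-24] → .
    (0,6)@(1, 13): e=[35,19,60] → X
    (2,7)@(5, 15): e=[19,95,0] → X  [on edge]
    (3,10)@(7, 21): e=[-19,133,0] → .  [on edge]
  covered (15 px):
    . . . . .
    X . . . .
    X . . . .
    X . . . .
    X X . . .
    X X . . .
    X X . . .
    X X X . .
    X X X . .
    . . . . .
    . . . . .

Final: [95,12,7]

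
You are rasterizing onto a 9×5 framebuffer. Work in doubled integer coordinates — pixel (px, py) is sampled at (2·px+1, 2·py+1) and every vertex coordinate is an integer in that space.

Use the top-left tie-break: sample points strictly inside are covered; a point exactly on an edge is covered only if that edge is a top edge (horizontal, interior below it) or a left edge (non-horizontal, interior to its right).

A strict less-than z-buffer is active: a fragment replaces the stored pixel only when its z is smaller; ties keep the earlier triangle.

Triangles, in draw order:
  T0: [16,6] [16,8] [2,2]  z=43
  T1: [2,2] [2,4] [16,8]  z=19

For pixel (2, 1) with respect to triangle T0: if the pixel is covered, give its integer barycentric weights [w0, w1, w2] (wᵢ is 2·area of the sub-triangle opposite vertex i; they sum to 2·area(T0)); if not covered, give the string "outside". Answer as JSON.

T0:
  2·area = 28
  edge (16, 6)→(16, 8): d=(0,2) right/bottom  bias=-1
  edge (16, 8)→(2, 2): d=(-14,-6) top-left  bias=+0
  edge (2, 2)→(16, 6): d=(14,4) right/bottom  bias=-1
    (2,1)@(5, 3): e=[22,4,2] → █
    (3,1)@(7, 3): e=[18,16,-6] → ·
    (2,2)@(5, 5): e=[22,-24,30] → ·
    (4,2)@(9, 5): e=[14,0,14] → █  [on edge]
    (5,2)@(11, 5): e=[10,12,6] → █
    (6,2)@(13, 5): e=[6,24,-2] → ·
    (4,3)@(9, 7): e=[14,-28,42] → ·
    (5,3)@(11, 7): e=[10,-16,34] → ·
    (7,3)@(15, 7): e=[2,8,18] → █
    (8,3)@(17, 7): e=[-2,20,10] → ·
    (7,4)@(15, 9): e=[2,-20,46] → ·
  covered (4 px):
    · · · · · · · · ·
    · · █ · · · · · ·
    · · · · █ █ · · ·
    · · · · · · · █ ·
    · · · · · · · · ·
T1:
  2·area = 28  (B↔C swapped to make it positive)
  edge (2, 2)→(16, 8): d=(14,6) right/bottom  bias=-1
  edge (16, 8)→(2, 4): d=(-14,-4) top-left  bias=+0
  edge (2, 4)→(2, 2): d=(0,-2) top-left  bias=+0
    (1,1)@(3, 3): e=[8,18,2] → █
    (2,1)@(5, 3): e=[-4,26,6] → ·
    (1,2)@(3, 5): e=[36,-10,2] → ·
    (3,2)@(7, 5): e=[12,6,10] → █
    (4,2)@(9, 5): e=[0,14,14] → ·  [on edge]
    (3,3)@(7, 7): e=[40,-22,10] → ·
    (6,3)@(13, 7): e=[4,2,22] → █
    (7,3)@(15, 7): e=[-8,10,26] → ·
    (6,4)@(13, 9): e=[32,-26,22] → ·
  covered (3 px):
    · · · · · · · · ·
    · █ · · · · · · ·
    · · · █ · · · · ·
    · · · · · · █ · ·
    · · · · · · · · ·

Answer: [4,2,22]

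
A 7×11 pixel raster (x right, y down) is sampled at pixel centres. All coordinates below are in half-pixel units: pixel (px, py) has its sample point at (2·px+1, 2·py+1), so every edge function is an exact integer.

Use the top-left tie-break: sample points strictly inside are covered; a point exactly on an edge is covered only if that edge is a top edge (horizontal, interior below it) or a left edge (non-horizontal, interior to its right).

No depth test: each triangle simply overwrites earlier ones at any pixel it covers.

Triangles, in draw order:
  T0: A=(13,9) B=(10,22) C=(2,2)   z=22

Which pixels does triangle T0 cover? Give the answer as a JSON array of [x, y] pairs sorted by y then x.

T0:
  2·area = 164
  edge (13, 9)→(10, 22): d=(-3,13) right/bottom  bias=-1
  edge (10, 22)→(2, 2): d=(-8,-20) top-left  bias=+0
  edge (2, 2)→(13, 9): d=(11,7) right/bottom  bias=-1
    (1,1)@(3, 3): e=[148,12,4] → X
    (2,1)@(5, 3): e=[122,52,-10] → .
    (1,2)@(3, 5): e=[142,-4,26] → .
    (2,2)@(5, 5): e=[116,36,12] → X
    (3,2)@(7, 5): e=[90,76,-2] → .
    (2,3)@(5, 7): e=[110,20,34] → X
    (3,3)@(7, 7): e=[84,60,20] → X
    (4,3)@(9, 7): e=[58,100,6] → X
    (5,3)@(11, 7): e=[32,140,-8] → .
    (2,4)@(5, 9): e=[104,4,56] → X
    (5,4)@(11, 9): e=[26,124,14] → X
    (6,4)@(13, 9): e=[0,164,0] → .  [on edge]
  covered (20 px):
    . . . . . . .
    . X . . . . .
    . . X . . . .
    . . X X X . .
    . . X X X X .
    . . . X X X .
    . . . X X X .
    . . . . X X .
    . . . . X X .
    . . . . X . .
    . . . . . . .

Final: [[1,1],[2,2],[2,3],[3,3],[4,3],[2,4],[3,4],[4,4],[5,4],[3,5],[4,5],[5,5],[3,6],[4,6],[5,6],[4,7],[5,7],[4,8],[5,8],[4,9]]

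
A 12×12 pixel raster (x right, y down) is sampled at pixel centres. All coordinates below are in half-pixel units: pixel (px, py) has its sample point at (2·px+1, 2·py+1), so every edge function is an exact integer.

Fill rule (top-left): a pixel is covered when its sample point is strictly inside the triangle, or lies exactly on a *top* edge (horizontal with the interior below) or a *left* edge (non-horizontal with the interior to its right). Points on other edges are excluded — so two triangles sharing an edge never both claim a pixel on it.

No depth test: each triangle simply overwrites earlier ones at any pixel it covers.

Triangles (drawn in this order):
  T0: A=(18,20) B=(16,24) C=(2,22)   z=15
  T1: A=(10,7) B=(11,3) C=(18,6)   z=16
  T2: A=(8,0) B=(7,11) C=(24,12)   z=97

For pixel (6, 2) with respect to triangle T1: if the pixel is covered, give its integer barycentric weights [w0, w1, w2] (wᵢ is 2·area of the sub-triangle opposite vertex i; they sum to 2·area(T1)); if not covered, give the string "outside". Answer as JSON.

T0:
  2·area = 60
  edge (18, 20)→(16, 24): d=(-2,4) right/bottom  bias=-1
  edge (16, 24)→(2, 22): d=(-14,-2) top-left  bias=+0
  edge (2, 22)→(18, 20): d=(16,-2) top-left  bias=+0
    (5,10)@(11, 21): e=[26,32,2] → █
    (6,10)@(13, 21): e=[18,36,6] → █
    (7,10)@(15, 21): e=[10,40,10] → █
    (8,10)@(17, 21): e=[2,44,14] → █
    (9,10)@(19, 21): e=[-6,48,18] → ·
    (4,11)@(9, 23): e=[30,0,30] → █  [on edge]
    (8,11)@(17, 23): e=[-2,16,46] → ·
  covered (8 px):
    · · · · · · · · · · · ·
    · · · · · · · · · · · ·
    · · · · · · · · · · · ·
    · · · · · · · · · · · ·
    · · · · · · · · · · · ·
    · · · · · · · · · · · ·
    · · · · · · · · · · · ·
    · · · · · · · · · · · ·
    · · · · · · · · · · · ·
    · · · · · · · · · · · ·
    · · · · · █ █ █ █ · · ·
    · · · · █ █ █ █ · · · ·
T1:
  2·area = 31
  edge (10, 7)→(11, 3): d=(1,-4) top-left  bias=+0
  edge (11, 3)→(18, 6): d=(7,3) right/bottom  bias=-1
  edge (18, 6)→(10, 7): d=(-8,1) right/bottom  bias=-1
    (5,1)@(11, 3): e=[0,0,31] → ·  [on edge]
    (5,2)@(11, 5): e=[2,14,15] → █
    (6,2)@(13, 5): e=[10,8,13] → █
    (7,2)@(15, 5): e=[18,2,11] → █
    (8,2)@(17, 5): e=[26,-4,9] → ·
    (5,3)@(11, 7): e=[4,28,-1] → ·
    (6,3)@(13, 7): e=[12,22,-3] → ·
    (7,3)@(15, 7): e=[20,16,-5] → ·
    (4,5)@(9, 11): e=[0,62,-31] → ·  [on edge]
    (3,9)@(7, 19): e=[0,124,-93] → ·  [on edge]
  covered (3 px):
    · · · · · · · · · · · ·
    · · · · · · · · · · · ·
    · · · · · █ █ █ · · · ·
    · · · · · · · · · · · ·
    · · · · · · · · · · · ·
    · · · · · · · · · · · ·
    · · · · · · · · · · · ·
    · · · · · · · · · · · ·
    · · · · · · · · · · · ·
    · · · · · · · · · · · ·
    · · · · · · · · · · · ·
    · · · · · · · · · · · ·
T2:
  2·area = 188  (B↔C swapped to make it positive)
  edge (8, 0)→(24, 12): d=(16,12) right/bottom  bias=-1
  edge (24, 12)→(7, 11): d=(-17,-1) top-left  bias=+0
  edge (7, 11)→(8, 0): d=(1,-11) top-left  bias=+0
    (4,0)@(9, 1): e=[4,172,12] → █
    (5,0)@(11, 1): e=[-20,174,34] → ·
    (4,1)@(9, 3): e=[36,138,14] → █
    (5,1)@(11, 3): e=[12,140,36] → █
    (6,1)@(13, 3): e=[-12,142,58] → ·
    (4,2)@(9, 5): e=[68,104,16] → █
    (6,2)@(13, 5): e=[20,108,60] → █
    (7,2)@(15, 5): e=[-4,110,82] → ·
    (4,3)@(9, 7): e=[100,70,18] → █
    (7,3)@(15, 7): e=[28,76,84] → █
    (8,3)@(17, 7): e=[4,78,106] → █
    (9,3)@(19, 7): e=[-20,80,128] → ·
    (3,5)@(7, 11): e=[188,0,0] → █  [on edge]
  covered (25 px):
    · · · · █ · · · · · · ·
    · · · · █ █ · · · · · ·
    · · · · █ █ █ · · · · ·
    · · · · █ █ █ █ █ · · ·
    · · · · █ █ █ █ █ █ · ·
    · · · █ █ █ █ █ █ █ █ ·
    · · · · · · · · · · · ·
    · · · · · · · · · · · ·
    · · · · · · · · · · · ·
    · · · · · · · · · · · ·
    · · · · · · · · · · · ·
    · · · · · · · · · · · ·

Result: [8,13,10]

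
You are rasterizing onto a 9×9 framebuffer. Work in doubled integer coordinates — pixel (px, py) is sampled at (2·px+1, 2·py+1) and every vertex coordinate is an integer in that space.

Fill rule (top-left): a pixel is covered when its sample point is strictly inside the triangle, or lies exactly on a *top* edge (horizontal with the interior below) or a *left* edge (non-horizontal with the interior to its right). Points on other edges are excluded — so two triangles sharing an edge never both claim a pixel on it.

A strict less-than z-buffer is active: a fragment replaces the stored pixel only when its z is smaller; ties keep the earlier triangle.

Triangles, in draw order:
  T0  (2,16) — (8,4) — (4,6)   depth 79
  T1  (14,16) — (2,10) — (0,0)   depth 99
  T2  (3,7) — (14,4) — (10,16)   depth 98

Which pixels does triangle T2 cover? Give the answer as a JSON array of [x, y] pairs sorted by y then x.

T0:
  2·area = 36  (B↔C swapped to make it positive)
  edge (2, 16)→(4, 6): d=(2,-10) top-left  bias=+0
  edge (4, 6)→(8, 4): d=(4,-2) top-left  bias=+0
  edge (8, 4)→(2, 16): d=(-6,12) right/bottom  bias=-1
    (2,0)@(5, 1): e=[0,-18,54] → ·  [on edge]
    (3,2)@(7, 5): e=[28,2,6] → #
    (4,2)@(9, 5): e=[48,6,-18] → ·
    (2,3)@(5, 7): e=[12,6,18] → #
    (3,3)@(7, 7): e=[32,10,-6] → ·
    (2,4)@(5, 9): e=[16,14,6] → #
    (3,4)@(7, 9): e=[36,18,-18] → ·
    (1,5)@(3, 11): e=[0,18,18] → #  [on edge]
    (2,5)@(5, 11): e=[20,22,-6] → ·
    (1,6)@(3, 13): e=[4,26,6] → #
    (2,6)@(5, 13): e=[24,30,-18] → ·
    (1,7)@(3, 15): e=[8,34,-6] → ·
  covered (5 px):
    · · · · · · · · ·
    · · · · · · · · ·
    · · · # · · · · ·
    · · # · · · · · ·
    · · # · · · · · ·
    · # · · · · · · ·
    · # · · · · · · ·
    · · · · · · · · ·
    · · · · · · · · ·
T1:
  2·area = 108
  edge (14, 16)→(2, 10): d=(-12,-6) top-left  bias=+0
  edge (2, 10)→(0, 0): d=(-2,-10) top-left  bias=+0
  edge (0, 0)→(14, 16): d=(14,16) right/bottom  bias=-1
    (0,1)@(1, 3): e=[78,4,26] → #
    (1,1)@(3, 3): e=[90,24,-6] → ·
    (0,2)@(1, 5): e=[54,0,54] → #  [on edge]
    (1,2)@(3, 5): e=[66,20,22] → #
    (2,2)@(5, 5): e=[78,40,-10] → ·
    (0,3)@(1, 7): e=[30,-4,82] → ·
    (1,3)@(3, 7): e=[42,16,50] → #
    (2,3)@(5, 7): e=[54,36,18] → #
    (3,3)@(7, 7): e=[66,56,-14] → ·
    (1,4)@(3, 9): e=[18,12,78] → #
    (3,4)@(7, 9): e=[42,52,14] → #
    (4,4)@(9, 9): e=[54,72,-18] → ·
    (1,7)@(3, 15): e=[-54,0,162] → ·  [on edge]
  covered (14 px):
    · · · · · · · · ·
    # · · · · · · · ·
    # # · · · · · · ·
    · # # · · · · · ·
    · # # # · · · · ·
    · · # # # · · · ·
    · · · · # # · · ·
    · · · · · · # · ·
    · · · · · · · · ·
T2:
  2·area = 120
  edge (3, 7)→(14, 4): d=(11,-3) top-left  bias=+0
  edge (14, 4)→(10, 16): d=(-4,12) right/bottom  bias=-1
  edge (10, 16)→(3, 7): d=(-7,-9) top-left  bias=+0
    (7,0)@(15, 1): e=[-30,0,150] → ·  [on edge]
    (5,2)@(11, 5): e=[2,32,86] → #
    (6,2)@(13, 5): e=[8,8,104] → #
    (7,2)@(15, 5): e=[14,-16,122] → ·
    (1,3)@(3, 7): e=[0,120,0] → #  [on edge]
    (2,3)@(5, 7): e=[6,96,18] → #
    (3,3)@(7, 7): e=[12,72,36] → #
    (4,3)@(9, 7): e=[18,48,54] → #
    (6,3)@(13, 7): e=[30,0,90] → ·  [on edge]
    (1,4)@(3, 9): e=[22,112,-14] → ·
    (2,4)@(5, 9): e=[28,88,4] → #
    (6,4)@(13, 9): e=[52,-8,76] → ·
    (5,6)@(11, 13): e=[90,0,30] → ·  [on edge]
  covered (15 px):
    · · · · · · · · ·
    · · · · · · · · ·
    · · · · · # # · ·
    · # # # # # · · ·
    · · # # # # · · ·
    · · · # # # · · ·
    · · · · # · · · ·
    · · · · · · · · ·
    · · · · · · · · ·

Result: [[5,2],[6,2],[1,3],[2,3],[3,3],[4,3],[5,3],[2,4],[3,4],[4,4],[5,4],[3,5],[4,5],[5,5],[4,6]]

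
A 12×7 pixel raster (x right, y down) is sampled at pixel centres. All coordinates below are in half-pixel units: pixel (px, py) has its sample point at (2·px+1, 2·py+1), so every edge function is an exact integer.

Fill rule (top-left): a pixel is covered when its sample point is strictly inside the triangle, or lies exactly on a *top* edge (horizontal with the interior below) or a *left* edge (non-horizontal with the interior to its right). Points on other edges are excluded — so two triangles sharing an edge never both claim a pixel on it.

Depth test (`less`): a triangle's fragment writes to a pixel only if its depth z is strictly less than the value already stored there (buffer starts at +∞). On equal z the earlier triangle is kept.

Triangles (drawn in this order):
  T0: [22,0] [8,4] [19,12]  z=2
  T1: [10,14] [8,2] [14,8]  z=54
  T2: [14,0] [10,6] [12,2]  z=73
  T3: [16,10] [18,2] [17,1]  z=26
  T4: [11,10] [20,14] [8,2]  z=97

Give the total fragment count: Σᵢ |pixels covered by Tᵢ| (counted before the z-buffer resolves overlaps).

T0:
  2·area = 156  (B↔C swapped to make it positive)
  edge (22, 0)→(19, 12): d=(-3,12) right/bottom  bias=-1
  edge (19, 12)→(8, 4): d=(-11,-8) top-left  bias=+0
  edge (8, 4)→(22, 0): d=(14,-4) top-left  bias=+0
    (9,0)@(19, 1): e=[33,121,2] → X
    (10,0)@(21, 1): e=[9,137,10] → X
    (11,0)@(23, 1): e=[-15,153,18] → .
    (6,1)@(13, 3): e=[99,51,6] → X
    (7,1)@(15, 3): e=[75,67,14] → X
    (8,1)@(17, 3): e=[51,83,22] → X
    (11,1)@(23, 3): e=[-21,131,46] → .
    (5,2)@(11, 5): e=[117,13,26] → X
    (10,2)@(21, 5): e=[-3,93,66] → .
    (5,3)@(11, 7): e=[111,-9,54] → .
    (6,3)@(13, 7): e=[87,7,62] → X
    (10,3)@(21, 7): e=[-9,71,94] → .
  covered (20 px):
    . . . . . . . . . X X .
    . . . . . . X X X X X .
    . . . . . X X X X X . .
    . . . . . . X X X X . .
    . . . . . . . X X X . .
    . . . . . . . . . X . .
    . . . . . . . . . . . .
T1:
  2·area = 60
  edge (10, 14)→(8, 2): d=(-2,-12) top-left  bias=+0
  edge (8, 2)→(14, 8): d=(6,6) right/bottom  bias=-1
  edge (14, 8)→(10, 14): d=(-4,6) right/bottom  bias=-1
    (3,0)@(7, 1): e=[-10,0,70] → .  [on edge]
    (4,1)@(9, 3): e=[10,0,50] → .  [on edge]
    (4,2)@(9, 5): e=[6,12,42] → X
    (5,2)@(11, 5): e=[30,0,30] → .  [on edge]
    (4,3)@(9, 7): e=[2,24,34] → X
    (5,3)@(11, 7): e=[26,12,22] → X
    (6,3)@(13, 7): e=[50,0,10] → .  [on edge]
    (4,4)@(9, 9): e=[-2,36,26] → .
    (5,4)@(11, 9): e=[22,24,14] → X
    (6,4)@(13, 9): e=[46,12,2] → X
    (7,4)@(15, 9): e=[70,0,-10] → .  [on edge]
    (5,5)@(11, 11): e=[18,36,6] → X
    (8,5)@(17, 11): e=[90,0,-30] → .  [on edge]
    (9,6)@(19, 13): e=[110,0,-50] → .  [on edge]
  covered (6 px):
    . . . . . . . . . . . .
    . . . . . . . . . . . .
    . . . . X . . . . . . .
    . . . . X X . . . . . .
    . . . . . X X . . . . .
    . . . . . X . . . . . .
    . . . . . . . . . . . .
T2:
  2·area = 4
  edge (14, 0)→(10, 6): d=(-4,6) right/bottom  bias=-1
  edge (10, 6)→(12, 2): d=(2,-4) top-left  bias=+0
  edge (12, 2)→(14, 0): d=(2,-2) top-left  bias=+0
    (6,0)@(13, 1): e=[2,2,0] → X  [on edge]
    (7,0)@(15, 1): e=[-10,10,4] → .
    (5,1)@(11, 3): e=[6,-2,0] → .  [on edge]
    (6,1)@(13, 3): e=[-6,6,4] → .
    (4,2)@(9, 5): e=[10,-6,0] → .  [on edge]
    (3,3)@(7, 7): e=[14,-10,0] → .  [on edge]
    (2,4)@(5, 9): e=[18,-14,0] → .  [on edge]
    (1,5)@(3, 11): e=[22,-18,0] → .  [on edge]
    (0,6)@(1, 13): e=[26,-22,0] → .  [on edge]
  covered (1 px):
    . . . . . . X . . . . .
    . . . . . . . . . . . .
    . . . . . . . . . . . .
    . . . . . . . . . . . .
    . . . . . . . . . . . .
    . . . . . . . . . . . .
    . . . . . . . . . . . .
T3:
  2·area = 10  (B↔C swapped to make it positive)
  edge (16, 10)→(17, 1): d=(1,-9) top-left  bias=+0
  edge (17, 1)→(18, 2): d=(1,1) right/bottom  bias=-1
  edge (18, 2)→(16, 10): d=(-2,8) right/bottom  bias=-1
    (8,0)@(17, 1): e=[0,0,10] → .  [on edge]
    (8,1)@(17, 3): e=[2,2,6] → X
    (9,1)@(19, 3): e=[20,0,-10] → .  [on edge]
    (8,2)@(17, 5): e=[4,4,2] → X
    (9,2)@(19, 5): e=[22,2,-14] → .
    (10,2)@(21, 5): e=[40,0,-30] → .  [on edge]
    (8,3)@(17, 7): e=[6,6,-2] → .
    (11,3)@(23, 7): e=[60,0,-50] → .  [on edge]
  covered (2 px):
    . . . . . . . . . . . .
    . . . . . . . . X . . .
    . . . . . . . . X . . .
    . . . . . . . . . . . .
    . . . . . . . . . . . .
    . . . . . . . . . . . .
    . . . . . . . . . . . .
T4:
  2·area = 60  (B↔C swapped to make it positive)
  edge (11, 10)→(8, 2): d=(-3,-8) top-left  bias=+0
  edge (8, 2)→(20, 14): d=(12,12) right/bottom  bias=-1
  edge (20, 14)→(11, 10): d=(-9,-4) top-left  bias=+0
    (3,0)@(7, 1): e=[-5,0,65] → .  [on edge]
    (4,1)@(9, 3): e=[5,0,55] → .  [on edge]
    (5,2)@(11, 5): e=[15,0,45] → .  [on edge]
    (5,3)@(11, 7): e=[9,24,27] → X
    (6,3)@(13, 7): e=[25,0,35] → .  [on edge]
    (5,4)@(11, 9): e=[3,48,9] → X
    (6,4)@(13, 9): e=[19,24,17] → X
    (7,4)@(15, 9): e=[35,0,25] → .  [on edge]
    (5,5)@(11, 11): e=[-3,72,-9] → .
    (6,5)@(13, 11): e=[13,48,-1] → .
    (7,5)@(15, 11): e=[29,24,7] → X
    (8,5)@(17, 11): e=[45,0,15] → .  [on edge]
    (9,6)@(19, 13): e=[55,0,5] → .  [on edge]
  covered (4 px):
    . . . . . . . . . . . .
    . . . . . . . . . . . .
    . . . . . . . . . . . .
    . . . . . X . . . . . .
    . . . . . X X . . . . .
    . . . . . . . X . . . .
    . . . . . . . . . . . .

Final: 33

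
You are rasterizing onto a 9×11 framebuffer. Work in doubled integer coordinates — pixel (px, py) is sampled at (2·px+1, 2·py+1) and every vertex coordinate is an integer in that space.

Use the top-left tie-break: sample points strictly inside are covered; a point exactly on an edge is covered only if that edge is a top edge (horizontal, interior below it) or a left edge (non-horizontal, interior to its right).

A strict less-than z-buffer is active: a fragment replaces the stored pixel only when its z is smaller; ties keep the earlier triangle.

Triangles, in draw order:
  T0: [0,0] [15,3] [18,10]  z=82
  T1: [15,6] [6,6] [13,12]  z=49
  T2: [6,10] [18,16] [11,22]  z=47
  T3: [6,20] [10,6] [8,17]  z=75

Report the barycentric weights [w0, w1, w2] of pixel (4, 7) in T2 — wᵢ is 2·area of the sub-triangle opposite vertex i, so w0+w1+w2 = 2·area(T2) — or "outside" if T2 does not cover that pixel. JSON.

T0:
  2·area = 96
  edge (0, 0)→(15, 3): d=(15,3) right/bottom  bias=-1
  edge (15, 3)→(18, 10): d=(3,7) right/bottom  bias=-1
  edge (18, 10)→(0, 0): d=(-18,-10) top-left  bias=+0
    (1,0)@(3, 1): e=[6,78,12] → #
    (2,0)@(5, 1): e=[0,64,32] → ·  [on edge]
    (1,1)@(3, 3): e=[36,84,-24] → ·
    (3,1)@(7, 3): e=[24,56,16] → #
    (4,1)@(9, 3): e=[18,42,36] → #
    (5,1)@(11, 3): e=[12,28,56] → #
    (6,1)@(13, 3): e=[6,14,76] → #
    (7,1)@(15, 3): e=[0,0,96] → ·  [on edge]
    (3,2)@(7, 5): e=[54,62,-20] → ·
    (4,2)@(9, 5): e=[48,48,0] → #  [on edge]
    (7,2)@(15, 5): e=[30,6,60] → #
    (8,2)@(17, 5): e=[24,-8,80] → ·
  covered (12 px):
    · # · · · · · · ·
    · · · # # # # · ·
    · · · · # # # # ·
    · · · · · · # # ·
    · · · · · · · · #
    · · · · · · · · ·
    · · · · · · · · ·
    · · · · · · · · ·
    · · · · · · · · ·
    · · · · · · · · ·
    · · · · · · · · ·
T1:
  2·area = 54  (B↔C swapped to make it positive)
  edge (15, 6)→(13, 12): d=(-2,6) right/bottom  bias=-1
  edge (13, 12)→(6, 6): d=(-7,-6) top-left  bias=+0
  edge (6, 6)→(15, 6): d=(9,0) top-left  bias=+0
    (4,3)@(9, 7): e=[34,11,9] → #
    (5,3)@(11, 7): e=[22,23,9] → #
    (6,3)@(13, 7): e=[10,35,9] → #
    (7,3)@(15, 7): e=[-2,47,9] → ·
    (4,4)@(9, 9): e=[30,-3,27] → ·
    (5,4)@(11, 9): e=[18,9,27] → #
    (7,4)@(15, 9): e=[-6,33,27] → ·
    (5,5)@(11, 11): e=[14,-5,45] → ·
    (6,5)@(13, 11): e=[2,7,45] → #
    (7,5)@(15, 11): e=[-10,19,45] → ·
    (6,6)@(13, 13): e=[-2,-7,63] → ·
  covered (6 px):
    · · · · · · · · ·
    · · · · · · · · ·
    · · · · · · · · ·
    · · · · # # # · ·
    · · · · · # # · ·
    · · · · · · # · ·
    · · · · · · · · ·
    · · · · · · · · ·
    · · · · · · · · ·
    · · · · · · · · ·
    · · · · · · · · ·
T2:
  2·area = 114
  edge (6, 10)→(18, 16): d=(12,6) right/bottom  bias=-1
  edge (18, 16)→(11, 22): d=(-7,6) right/bottom  bias=-1
  edge (11, 22)→(6, 10): d=(-5,-12) top-left  bias=+0
    (3,5)@(7, 11): e=[6,101,7] → #
    (4,5)@(9, 11): e=[-6,89,31] → ·
    (3,6)@(7, 13): e=[30,87,-3] → ·
    (4,6)@(9, 13): e=[18,75,21] → #
    (5,6)@(11, 13): e=[6,63,45] → #
    (6,6)@(13, 13): e=[-6,51,69] → ·
    (4,7)@(9, 15): e=[42,61,11] → #
    (6,7)@(13, 15): e=[18,37,59] → #
    (7,7)@(15, 15): e=[6,25,83] → #
    (8,7)@(17, 15): e=[-6,13,107] → ·
    (4,8)@(9, 17): e=[66,47,1] → #
    (8,8)@(17, 17): e=[18,-1,97] → ·
  covered (14 px):
    · · · · · · · · ·
    · · · · · · · · ·
    · · · · · · · · ·
    · · · · · · · · ·
    · · · · · · · · ·
    · · · # · · · · ·
    · · · · # # · · ·
    · · · · # # # # ·
    · · · · # # # # ·
    · · · · · # # · ·
    · · · · · # · · ·
T3:
  2·area = 16
  edge (6, 20)→(10, 6): d=(4,-14) top-left  bias=+0
  edge (10, 6)→(8, 17): d=(-2,11) right/bottom  bias=-1
  edge (8, 17)→(6, 20): d=(-2,3) right/bottom  bias=-1
    (4,5)@(9, 11): e=[6,1,9] → #
    (5,5)@(11, 11): e=[34,-21,3] → ·
    (4,6)@(9, 13): e=[14,-3,5] → ·
    (3,8)@(7, 17): e=[2,11,3] → #
    (4,8)@(9, 17): e=[30,-11,-3] → ·
    (3,9)@(7, 19): e=[10,7,-1] → ·
  covered (2 px):
    · · · · · · · · ·
    · · · · · · · · ·
    · · · · · · · · ·
    · · · · · · · · ·
    · · · · · · · · ·
    · · · · # · · · ·
    · · · · · · · · ·
    · · · · · · · · ·
    · · · # · · · · ·
    · · · · · · · · ·
    · · · · · · · · ·

Final: [61,11,42]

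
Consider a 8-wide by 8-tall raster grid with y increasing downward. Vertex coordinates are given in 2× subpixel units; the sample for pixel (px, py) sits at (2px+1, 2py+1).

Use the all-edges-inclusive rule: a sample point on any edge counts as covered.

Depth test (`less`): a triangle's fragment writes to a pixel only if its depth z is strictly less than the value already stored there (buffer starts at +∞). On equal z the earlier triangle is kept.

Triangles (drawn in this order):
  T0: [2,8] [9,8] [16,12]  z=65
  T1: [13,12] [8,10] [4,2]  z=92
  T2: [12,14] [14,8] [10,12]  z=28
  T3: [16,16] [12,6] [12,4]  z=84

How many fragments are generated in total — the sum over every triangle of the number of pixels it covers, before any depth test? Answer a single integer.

T0:
  2·area = 28
  edge (2, 8)→(9, 8): d=(7,0) inclusive
  edge (9, 8)→(16, 12): d=(7,4) inclusive
  edge (16, 12)→(2, 8): d=(-14,-4) inclusive
    (3,4)@(7, 9): e=[7,15,6] → █
    (4,4)@(9, 9): e=[7,7,14] → █
    (5,4)@(11, 9): e=[7,-1,22] → ·
    (3,5)@(7, 11): e=[21,29,-22] → ·
    (4,5)@(9, 11): e=[21,21,-14] → ·
    (6,5)@(13, 11): e=[21,5,2] → █
    (7,5)@(15, 11): e=[21,-3,10] → ·
    (6,6)@(13, 13): e=[35,19,-26] → ·
  covered (3 px):
    · · · · · · · ·
    · · · · · · · ·
    · · · · · · · ·
    · · · · · · · ·
    · · · █ █ · · ·
    · · · · · · █ ·
    · · · · · · · ·
    · · · · · · · ·
T1:
  2·area = 32
  edge (13, 12)→(8, 10): d=(-5,-2) inclusive
  edge (8, 10)→(4, 2): d=(-4,-8) inclusive
  edge (4, 2)→(13, 12): d=(9,10) inclusive
    (3,3)@(7, 7): e=[13,4,15] → █
    (4,3)@(9, 7): e=[17,20,-5] → ·
    (3,4)@(7, 9): e=[3,-4,33] → ·
    (4,4)@(9, 9): e=[7,12,13] → █
    (5,4)@(11, 9): e=[11,28,-7] → ·
    (4,5)@(9, 11): e=[-3,4,31] → ·
    (5,5)@(11, 11): e=[1,20,11] → █
    (6,5)@(13, 11): e=[5,36,-9] → ·
    (5,6)@(11, 13): e=[-9,12,29] → ·
  covered (3 px):
    · · · · · · · ·
    · · · · · · · ·
    · · · · · · · ·
    · · · █ · · · ·
    · · · · █ · · ·
    · · · · · █ · ·
    · · · · · · · ·
    · · · · · · · ·
T2:
  2·area = 16  (B↔C swapped to make it positive)
  edge (12, 14)→(10, 12): d=(-2,-2) inclusive
  edge (10, 12)→(14, 8): d=(4,-4) inclusive
  edge (14, 8)→(12, 14): d=(-2,6) inclusive
    (0,1)@(1, 3): e=[0,-72,88] → ·  [on edge]
    (1,2)@(3, 5): e=[0,-56,72] → ·  [on edge]
    (7,2)@(15, 5): e=[24,-8,0] → ·  [on edge]
    (2,3)@(5, 7): e=[0,-40,56] → ·  [on edge]
    (7,3)@(15, 7): e=[20,0,-4] → ·  [on edge]
    (3,4)@(7, 9): e=[0,-24,40] → ·  [on edge]
    (6,4)@(13, 9): e=[12,0,4] → █  [on edge]
    (7,4)@(15, 9): e=[16,8,-8] → ·
    (4,5)@(9, 11): e=[0,-8,24] → ·  [on edge]
    (5,5)@(11, 11): e=[4,0,12] → █  [on edge]
    (6,5)@(13, 11): e=[8,8,0] → █  [on edge]
    (7,5)@(15, 11): e=[12,16,-12] → ·
    (4,6)@(9, 13): e=[-4,0,20] → ·  [on edge]
    (5,6)@(11, 13): e=[0,8,8] → █  [on edge]
    (3,7)@(7, 15): e=[-12,0,28] → ·  [on edge]
    (6,7)@(13, 15): e=[0,24,-8] → ·  [on edge]
  covered (4 px):
    · · · · · · · ·
    · · · · · · · ·
    · · · · · · · ·
    · · · · · · · ·
    · · · · · · █ ·
    · · · · · █ █ ·
    · · · · · █ · ·
    · · · · · · · ·
T3:
  2·area = 8
  edge (16, 16)→(12, 6): d=(-4,-10) inclusive
  edge (12, 6)→(12, 4): d=(0,-2) inclusive
  edge (12, 4)→(16, 16): d=(4,12) inclusive
    (5,0)@(11, 1): e=[10,-2,0] → ·  [on edge]
    (6,3)@(13, 7): e=[6,2,0] → █  [on edge]
    (7,3)@(15, 7): e=[26,6,-24] → ·
    (6,4)@(13, 9): e=[-2,2,8] → ·
    (7,6)@(15, 13): e=[2,6,0] → █  [on edge]
    (7,7)@(15, 15): e=[-6,6,8] → ·
  covered (2 px):
    · · · · · · · ·
    · · · · · · · ·
    · · · · · · · ·
    · · · · · · █ ·
    · · · · · · · ·
    · · · · · · · ·
    · · · · · · · █
    · · · · · · · ·

Answer: 12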